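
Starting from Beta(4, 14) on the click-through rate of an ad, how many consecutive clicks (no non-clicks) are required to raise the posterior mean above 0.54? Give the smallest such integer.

k = 13

After k clicks and 0 non-clicks the posterior is Beta(4+k, 14), with mean (4+k)/(4+14+k).
Set (4+k)/(18+k) > 0.54 and solve: k > (0.54·18 − 4)/(1 − 0.54) = 12.435.
The smallest integer exceeding 12.435 is 13.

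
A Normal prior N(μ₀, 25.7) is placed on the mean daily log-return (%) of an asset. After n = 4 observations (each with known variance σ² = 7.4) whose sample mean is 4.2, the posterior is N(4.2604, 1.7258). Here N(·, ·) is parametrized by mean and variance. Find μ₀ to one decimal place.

With known observation variance, the Normal–Normal posterior has precision τ_n = τ₀ + n/σ² and mean μ_n = (τ₀μ₀ + (n/σ²)x̄)/τ_n.
Here τ₀ = 1/25.7 = 0.038911 and τ_data = 4/7.4 = 0.540541, so τ_n = 0.579452.
Rearranging for μ₀: μ₀ = (μ_n·τ_n − τ_data·x̄)/τ₀ = (4.2604·0.579452 − 0.540541·4.2) / 0.038911 = 0.198425/0.038911 ≈ 5.1.

μ₀ = 5.1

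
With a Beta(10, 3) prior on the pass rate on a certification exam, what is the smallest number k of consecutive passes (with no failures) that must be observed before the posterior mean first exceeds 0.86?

After k passes and 0 failures the posterior is Beta(10+k, 3), with mean (10+k)/(10+3+k).
Set (10+k)/(13+k) > 0.86 and solve: k > (0.86·13 − 10)/(1 − 0.86) = 8.429.
The smallest integer exceeding 8.429 is 9, and checking k=9: (19)/(22) = 0.8636 > 0.86.

k = 9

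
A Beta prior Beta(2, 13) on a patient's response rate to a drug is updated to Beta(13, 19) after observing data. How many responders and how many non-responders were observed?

Beta is conjugate to the binomial likelihood: posterior = Beta(a+s, b+f).
So s = 13 − 2 = 11 and f = 19 − 13 = 6.

11 responders and 6 non-responders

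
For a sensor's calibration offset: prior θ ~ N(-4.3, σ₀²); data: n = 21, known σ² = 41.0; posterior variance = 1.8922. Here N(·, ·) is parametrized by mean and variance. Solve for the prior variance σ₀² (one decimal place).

For the Normal–Normal model with known σ², precisions add: τ_n = τ₀ + n/σ².
So 1/σ₀² = 1/1.8922 − 21/41.0 = 0.528485 − 0.512195 = 0.016290.
Hence σ₀² = 1/0.016290 ≈ 61.4.

σ₀² = 61.4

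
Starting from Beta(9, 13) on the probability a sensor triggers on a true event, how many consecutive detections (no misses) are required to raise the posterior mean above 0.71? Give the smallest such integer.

After k detections and 0 misses the posterior is Beta(9+k, 13), with mean (9+k)/(9+13+k).
Set (9+k)/(22+k) > 0.71 and solve: k > (0.71·22 − 9)/(1 − 0.71) = 22.828.
The smallest integer exceeding 22.828 is 23.

k = 23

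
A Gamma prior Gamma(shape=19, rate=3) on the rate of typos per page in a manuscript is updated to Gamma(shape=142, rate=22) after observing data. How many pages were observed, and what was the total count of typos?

Gamma–Poisson conjugacy: posterior shape = α + Σxᵢ, posterior rate = β + n.
Matching: Σxᵢ = 142 − 19 = 123 and n = 22 − 3 = 19.

n = 19 pages with total 123 typos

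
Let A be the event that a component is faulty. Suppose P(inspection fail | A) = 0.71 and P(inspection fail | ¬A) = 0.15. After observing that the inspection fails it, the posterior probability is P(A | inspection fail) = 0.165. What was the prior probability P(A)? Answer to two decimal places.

P(A) = 0.04

Bayes' rule in odds form gives O(A|E) = O(A)·[P(E|A)/P(E|¬A)], hence O(A) = O(A|E)/LR.
Posterior odds = 0.165/(1−0.165) = 0.1976. LR = 0.71/0.15 = 4.7333.
Prior odds = 0.1976/4.7333 = 0.0417, so P(A) = 0.0417/(1+0.0417) ≈ 0.04.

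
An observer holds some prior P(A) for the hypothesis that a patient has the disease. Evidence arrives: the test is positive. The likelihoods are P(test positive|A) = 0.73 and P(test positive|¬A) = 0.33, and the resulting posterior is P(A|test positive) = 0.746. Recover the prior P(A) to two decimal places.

P(A) = 0.57

Bayes' rule in odds form gives O(A|E) = O(A)·[P(E|A)/P(E|¬A)], hence O(A) = O(A|E)/LR.
Posterior odds = 0.746/(1−0.746) = 2.9370. LR = 0.73/0.33 = 2.2121.
Prior odds = 2.9370/2.2121 = 1.3277, so P(A) = 1.3277/(1+1.3277) ≈ 0.57.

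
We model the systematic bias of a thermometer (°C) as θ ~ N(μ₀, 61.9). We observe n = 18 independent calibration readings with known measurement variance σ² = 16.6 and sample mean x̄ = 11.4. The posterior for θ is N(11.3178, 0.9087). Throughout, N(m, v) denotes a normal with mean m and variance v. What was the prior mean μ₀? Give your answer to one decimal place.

The posterior mean is a precision-weighted average: μ_n = (τ₀μ₀ + τ_data·x̄)/(τ₀+τ_data), with τ₀=1/σ₀² and τ_data=n/σ².
Here τ₀ = 1/61.9 = 0.016155 and τ_data = 18/16.6 = 1.084337, so τ_n = 1.100492.
Rearranging for μ₀: μ₀ = (μ_n·τ_n − τ_data·x̄)/τ₀ = (11.3178·1.100492 − 1.084337·11.4) / 0.016155 = 0.093707/0.016155 ≈ 5.8.

μ₀ = 5.8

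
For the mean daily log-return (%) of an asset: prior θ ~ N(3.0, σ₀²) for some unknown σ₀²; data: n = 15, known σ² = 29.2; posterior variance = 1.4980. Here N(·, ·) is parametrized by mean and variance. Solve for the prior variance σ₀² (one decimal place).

Posterior precision equals prior precision plus data precision: 1/σ_n² = 1/σ₀² + n/σ².
So 1/σ₀² = 1/1.4980 − 15/29.2 = 0.667557 − 0.513699 = 0.153858.
Hence σ₀² = 1/0.153858 ≈ 6.5.

σ₀² = 6.5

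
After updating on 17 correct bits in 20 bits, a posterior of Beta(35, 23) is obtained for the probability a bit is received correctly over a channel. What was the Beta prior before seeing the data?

Under Beta–binomial conjugacy the posterior parameters are (α+s, β+f).
Subtract the data counts: 35−17=18, 23−3=20.

Beta(18, 20)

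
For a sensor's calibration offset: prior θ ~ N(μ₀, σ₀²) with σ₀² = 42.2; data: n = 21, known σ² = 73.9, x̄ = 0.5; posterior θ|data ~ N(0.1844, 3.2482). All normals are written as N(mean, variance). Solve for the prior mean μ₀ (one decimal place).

The posterior mean is a precision-weighted average: μ_n = (τ₀μ₀ + τ_data·x̄)/(τ₀+τ_data), with τ₀=1/σ₀² and τ_data=n/σ².
Here τ₀ = 1/42.2 = 0.023697 and τ_data = 21/73.9 = 0.284168, so τ_n = 0.307865.
Rearranging for μ₀: μ₀ = (μ_n·τ_n − τ_data·x̄)/τ₀ = (0.1844·0.307865 − 0.284168·0.5) / 0.023697 = -0.085314/0.023697 ≈ -3.6.

μ₀ = -3.6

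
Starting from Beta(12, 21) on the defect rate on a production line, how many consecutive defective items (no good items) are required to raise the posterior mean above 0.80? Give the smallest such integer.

k = 73

After k defective items and 0 good items the posterior is Beta(12+k, 21), with mean (12+k)/(12+21+k).
Set (12+k)/(33+k) > 0.80 and solve: k > (0.80·33 − 12)/(1 − 0.80) = 72.000.
The smallest integer exceeding 72.000 is 73.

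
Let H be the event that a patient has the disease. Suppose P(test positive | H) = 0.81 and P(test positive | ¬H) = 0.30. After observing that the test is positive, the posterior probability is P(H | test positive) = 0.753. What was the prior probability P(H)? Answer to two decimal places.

P(H) = 0.53

Bayes' rule in odds form gives O(H|E) = O(H)·[P(E|H)/P(E|¬H)], hence O(H) = O(H|E)/LR.
Posterior odds = 0.753/(1−0.753) = 3.0486. LR = 0.81/0.30 = 2.7000.
Prior odds = 3.0486/2.7000 = 1.1291, so P(H) = 1.1291/(1+1.1291) ≈ 0.53.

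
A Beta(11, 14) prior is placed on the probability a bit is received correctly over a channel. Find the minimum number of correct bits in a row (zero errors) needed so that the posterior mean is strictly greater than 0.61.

k = 11

After k correct bits and 0 errors the posterior is Beta(11+k, 14), with mean (11+k)/(11+14+k).
Set (11+k)/(25+k) > 0.61 and solve: k > (0.61·25 − 11)/(1 − 0.61) = 10.897.
The smallest integer exceeding 10.897 is 11, and checking k=11: (22)/(36) = 0.6111 > 0.61.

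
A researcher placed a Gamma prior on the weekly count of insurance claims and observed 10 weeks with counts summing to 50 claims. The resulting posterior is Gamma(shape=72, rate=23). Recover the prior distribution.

Gamma(shape=22, rate=13)

Gamma–Poisson conjugacy: posterior shape = α + Σxᵢ, posterior rate = β + n.
So α = 72 − 50 = 22 and β = 23 − 10 = 13.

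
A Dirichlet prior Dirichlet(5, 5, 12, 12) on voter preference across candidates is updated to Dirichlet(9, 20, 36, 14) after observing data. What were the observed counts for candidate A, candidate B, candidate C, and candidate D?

counts (4, 15, 24, 2)

For a Dirichlet(α) prior with multinomial counts c, the posterior is Dirichlet(α + c) componentwise.
Counts are posterior − prior componentwise: 9−5=4, 20−5=15, 36−12=24, 14−12=2.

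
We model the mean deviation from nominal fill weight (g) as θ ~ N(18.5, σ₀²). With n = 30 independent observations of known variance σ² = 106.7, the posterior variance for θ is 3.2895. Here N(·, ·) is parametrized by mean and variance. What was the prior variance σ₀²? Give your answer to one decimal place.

For the Normal–Normal model with known σ², precisions add: τ_n = τ₀ + n/σ².
So 1/σ₀² = 1/3.2895 − 30/106.7 = 0.303998 − 0.281162 = 0.022836.
Hence σ₀² = 1/0.022836 ≈ 43.8.

σ₀² = 43.8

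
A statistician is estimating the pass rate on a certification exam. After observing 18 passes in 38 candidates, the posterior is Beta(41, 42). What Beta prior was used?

Beta is conjugate to the binomial likelihood: posterior = Beta(α+s, β+f).
So α = 41 − 18 = 23 and β = 42 − 20 = 22.

Beta(23, 22)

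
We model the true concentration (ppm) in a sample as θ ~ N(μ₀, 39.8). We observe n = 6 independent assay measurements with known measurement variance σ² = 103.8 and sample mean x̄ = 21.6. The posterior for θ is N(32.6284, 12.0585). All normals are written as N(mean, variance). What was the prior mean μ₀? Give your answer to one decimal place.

With known observation variance, the Normal–Normal posterior has precision τ_n = τ₀ + n/σ² and mean μ_n = (τ₀μ₀ + (n/σ²)x̄)/τ_n.
Here τ₀ = 1/39.8 = 0.025126 and τ_data = 6/103.8 = 0.057803, so τ_n = 0.082929.
Rearranging for μ₀: μ₀ = (μ_n·τ_n − τ_data·x̄)/τ₀ = (32.6284·0.082929 − 0.057803·21.6) / 0.025126 = 1.457296/0.025126 ≈ 58.0.

μ₀ = 58.0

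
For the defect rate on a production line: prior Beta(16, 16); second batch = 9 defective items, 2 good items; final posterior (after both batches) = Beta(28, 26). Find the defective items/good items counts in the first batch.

3 defective items and 8 good items

Sequential conjugate updates are equivalent to a single update on the pooled data, so total successes = posterior α − prior α and total failures = posterior β − prior β.
Total across both batches: 28−16=12 defective items, 26−16=10 good items.
Subtract the second batch: 12−9=3 defective items and 10−2=8 good items.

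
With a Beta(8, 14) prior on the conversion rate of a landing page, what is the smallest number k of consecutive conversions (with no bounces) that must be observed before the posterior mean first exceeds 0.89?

k = 106

After k conversions and 0 bounces the posterior is Beta(8+k, 14), with mean (8+k)/(8+14+k).
Set (8+k)/(22+k) > 0.89 and solve: k > (0.89·22 − 8)/(1 − 0.89) = 105.273.
The smallest integer exceeding 105.273 is 106, and checking k=106: (114)/(128) = 0.8906 > 0.89.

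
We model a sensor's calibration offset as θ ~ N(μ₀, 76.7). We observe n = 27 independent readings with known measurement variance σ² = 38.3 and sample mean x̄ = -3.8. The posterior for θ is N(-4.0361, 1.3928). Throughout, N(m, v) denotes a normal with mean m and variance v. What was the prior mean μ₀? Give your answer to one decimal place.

With known observation variance, the Normal–Normal posterior has precision τ_n = τ₀ + n/σ² and mean μ_n = (τ₀μ₀ + (n/σ²)x̄)/τ_n.
Here τ₀ = 1/76.7 = 0.013038 and τ_data = 27/38.3 = 0.704961, so τ_n = 0.717999.
Rearranging for μ₀: μ₀ = (μ_n·τ_n − τ_data·x̄)/τ₀ = (-4.0361·0.717999 − 0.704961·-3.8) / 0.013038 = -0.219064/0.013038 ≈ -16.8.

μ₀ = -16.8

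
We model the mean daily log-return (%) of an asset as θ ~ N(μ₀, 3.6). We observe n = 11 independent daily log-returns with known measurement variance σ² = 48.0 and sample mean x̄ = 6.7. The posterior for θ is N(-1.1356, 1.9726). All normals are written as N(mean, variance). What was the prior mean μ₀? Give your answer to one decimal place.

The posterior mean is a precision-weighted average: μ_n = (τ₀μ₀ + τ_data·x̄)/(τ₀+τ_data), with τ₀=1/σ₀² and τ_data=n/σ².
Here τ₀ = 1/3.6 = 0.277778 and τ_data = 11/48.0 = 0.229167, so τ_n = 0.506945.
Rearranging for μ₀: μ₀ = (μ_n·τ_n − τ_data·x̄)/τ₀ = (-1.1356·0.506945 − 0.229167·6.7) / 0.277778 = -2.111106/0.277778 ≈ -7.6.

μ₀ = -7.6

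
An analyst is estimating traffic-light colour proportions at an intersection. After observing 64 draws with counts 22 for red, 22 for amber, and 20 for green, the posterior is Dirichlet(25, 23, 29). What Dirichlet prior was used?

Dirichlet(3, 1, 9)

For a Dirichlet(α) prior with multinomial counts c, the posterior is Dirichlet(α + c) componentwise.
Subtract each count from the matching posterior parameter: 25−22=3, 23−22=1, 29−20=9.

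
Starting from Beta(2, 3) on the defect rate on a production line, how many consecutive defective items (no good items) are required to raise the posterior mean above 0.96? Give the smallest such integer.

After k defective items and 0 good items the posterior is Beta(2+k, 3), with mean (2+k)/(2+3+k).
Set (2+k)/(5+k) > 0.96 and solve: k > (0.96·5 − 2)/(1 − 0.96) = 70.000.
The smallest integer exceeding 70.000 is 71.

k = 71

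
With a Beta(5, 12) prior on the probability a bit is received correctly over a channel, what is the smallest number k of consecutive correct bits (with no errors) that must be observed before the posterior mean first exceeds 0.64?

After k correct bits and 0 errors the posterior is Beta(5+k, 12), with mean (5+k)/(5+12+k).
Set (5+k)/(17+k) > 0.64 and solve: k > (0.64·17 − 5)/(1 − 0.64) = 16.333.
The smallest integer exceeding 16.333 is 17.

k = 17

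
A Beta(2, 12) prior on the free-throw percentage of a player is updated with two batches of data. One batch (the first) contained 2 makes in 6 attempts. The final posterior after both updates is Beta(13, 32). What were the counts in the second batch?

Because Beta–binomial updating is additive in the counts, the combined data contributed (α_post−α_prior, β_post−β_prior) successes and failures.
Total across both batches: 13−2=11 makes, 32−12=20 misses.
Subtract the first batch: 11−2=9 makes and 20−4=16 misses.

9 makes and 16 misses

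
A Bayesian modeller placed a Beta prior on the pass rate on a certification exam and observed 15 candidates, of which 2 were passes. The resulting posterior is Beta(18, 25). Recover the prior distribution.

Under Beta–binomial conjugacy the posterior parameters are (α+s, β+f).
So α = 18 − 2 = 16 and β = 25 − 13 = 12.

Beta(16, 12)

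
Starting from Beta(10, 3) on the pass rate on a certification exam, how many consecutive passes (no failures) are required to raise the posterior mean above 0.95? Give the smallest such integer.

k = 48

After k passes and 0 failures the posterior is Beta(10+k, 3), with mean (10+k)/(10+3+k).
Set (10+k)/(13+k) > 0.95 and solve: k > (0.95·13 − 10)/(1 − 0.95) = 47.000.
The smallest integer exceeding 47.000 is 48.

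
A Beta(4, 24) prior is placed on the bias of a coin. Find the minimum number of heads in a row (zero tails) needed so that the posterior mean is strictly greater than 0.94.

After k heads and 0 tails the posterior is Beta(4+k, 24), with mean (4+k)/(4+24+k).
Set (4+k)/(28+k) > 0.94 and solve: k > (0.94·28 − 4)/(1 − 0.94) = 372.000.
The smallest integer exceeding 372.000 is 373, and checking k=373: (377)/(401) = 0.9401 > 0.94.

k = 373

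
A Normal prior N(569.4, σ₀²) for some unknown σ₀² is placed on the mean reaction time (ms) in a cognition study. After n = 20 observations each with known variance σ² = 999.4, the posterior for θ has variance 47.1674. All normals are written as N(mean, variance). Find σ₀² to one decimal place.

Posterior precision equals prior precision plus data precision: 1/σ_n² = 1/σ₀² + n/σ².
So 1/σ₀² = 1/47.1674 − 20/999.4 = 0.021201 − 0.020012 = 0.001189.
Hence σ₀² = 1/0.001189 ≈ 841.0.

σ₀² = 841.0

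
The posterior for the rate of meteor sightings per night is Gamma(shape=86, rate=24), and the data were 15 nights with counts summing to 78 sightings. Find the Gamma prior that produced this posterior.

Gamma–Poisson conjugacy: posterior shape = α + Σxᵢ, posterior rate = β + n.
So α = 86 − 78 = 8 and β = 24 − 15 = 9.

Gamma(shape=8, rate=9)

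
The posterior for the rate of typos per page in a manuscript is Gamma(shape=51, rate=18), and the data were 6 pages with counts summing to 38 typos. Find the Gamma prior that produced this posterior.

Gamma(shape=13, rate=12)

A Gamma(α, β) prior (rate parametrization) on a Poisson rate with n observations summing to S gives posterior Gamma(α+S, β+n).
So α = 51 − 38 = 13 and β = 18 − 6 = 12.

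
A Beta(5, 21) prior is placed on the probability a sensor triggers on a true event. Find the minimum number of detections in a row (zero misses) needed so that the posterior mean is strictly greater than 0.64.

After k detections and 0 misses the posterior is Beta(5+k, 21), with mean (5+k)/(5+21+k).
Set (5+k)/(26+k) > 0.64 and solve: k > (0.64·26 − 5)/(1 − 0.64) = 32.333.
The smallest integer exceeding 32.333 is 33.

k = 33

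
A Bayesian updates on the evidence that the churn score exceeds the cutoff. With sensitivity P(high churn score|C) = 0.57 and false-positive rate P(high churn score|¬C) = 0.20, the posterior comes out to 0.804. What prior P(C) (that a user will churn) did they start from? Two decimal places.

Bayes' rule in odds form gives O(C|E) = O(C)·[P(E|C)/P(E|¬C)], hence O(C) = O(C|E)/LR.
Posterior odds = 0.804/(1−0.804) = 4.1020. LR = 0.57/0.20 = 2.8500.
Prior odds = 4.1020/2.8500 = 1.4393, so P(C) = 1.4393/(1+1.4393) ≈ 0.59.

P(C) = 0.59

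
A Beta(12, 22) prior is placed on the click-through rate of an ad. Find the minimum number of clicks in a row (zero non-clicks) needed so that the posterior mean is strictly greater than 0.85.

After k clicks and 0 non-clicks the posterior is Beta(12+k, 22), with mean (12+k)/(12+22+k).
Set (12+k)/(34+k) > 0.85 and solve: k > (0.85·34 − 12)/(1 − 0.85) = 112.667.
The smallest integer exceeding 112.667 is 113, and checking k=113: (125)/(147) = 0.8503 > 0.85.

k = 113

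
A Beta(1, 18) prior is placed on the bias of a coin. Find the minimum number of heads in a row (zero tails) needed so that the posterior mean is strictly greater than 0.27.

k = 6

After k heads and 0 tails the posterior is Beta(1+k, 18), with mean (1+k)/(1+18+k).
Set (1+k)/(19+k) > 0.27 and solve: k > (0.27·19 − 1)/(1 − 0.27) = 5.658.
The smallest integer exceeding 5.658 is 6.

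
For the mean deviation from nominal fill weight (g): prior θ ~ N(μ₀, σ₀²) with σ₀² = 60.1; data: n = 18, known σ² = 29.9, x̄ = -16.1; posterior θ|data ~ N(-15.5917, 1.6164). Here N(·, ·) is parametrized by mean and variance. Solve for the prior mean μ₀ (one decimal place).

μ₀ = 2.8

With known observation variance, the Normal–Normal posterior has precision τ_n = τ₀ + n/σ² and mean μ_n = (τ₀μ₀ + (n/σ²)x̄)/τ_n.
Here τ₀ = 1/60.1 = 0.016639 and τ_data = 18/29.9 = 0.602007, so τ_n = 0.618646.
Rearranging for μ₀: μ₀ = (μ_n·τ_n − τ_data·x̄)/τ₀ = (-15.5917·0.618646 − 0.602007·-16.1) / 0.016639 = 0.046570/0.016639 ≈ 2.8.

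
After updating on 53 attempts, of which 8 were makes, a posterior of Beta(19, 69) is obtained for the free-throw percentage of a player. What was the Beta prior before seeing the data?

Beta(11, 24)

Under Beta–binomial conjugacy the posterior parameters are (α+s, β+f).
Subtract the data counts: 19−8=11, 69−45=24.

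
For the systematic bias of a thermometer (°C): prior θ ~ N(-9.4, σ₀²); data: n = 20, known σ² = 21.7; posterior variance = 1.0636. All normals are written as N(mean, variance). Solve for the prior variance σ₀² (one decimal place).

σ₀² = 53.9

For the Normal–Normal model with known σ², precisions add: τ_n = τ₀ + n/σ².
So 1/σ₀² = 1/1.0636 − 20/21.7 = 0.940203 − 0.921659 = 0.018544.
Hence σ₀² = 1/0.018544 ≈ 53.9.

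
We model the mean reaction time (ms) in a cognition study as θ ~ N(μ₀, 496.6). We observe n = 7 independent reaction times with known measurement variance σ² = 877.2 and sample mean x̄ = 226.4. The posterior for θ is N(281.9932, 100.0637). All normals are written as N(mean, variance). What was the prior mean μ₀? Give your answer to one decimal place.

With known observation variance, the Normal–Normal posterior has precision τ_n = τ₀ + n/σ² and mean μ_n = (τ₀μ₀ + (n/σ²)x̄)/τ_n.
Here τ₀ = 1/496.6 = 0.002014 and τ_data = 7/877.2 = 0.007980, so τ_n = 0.009994.
Rearranging for μ₀: μ₀ = (μ_n·τ_n − τ_data·x̄)/τ₀ = (281.9932·0.009994 − 0.007980·226.4) / 0.002014 = 1.011568/0.002014 ≈ 502.3.

μ₀ = 502.3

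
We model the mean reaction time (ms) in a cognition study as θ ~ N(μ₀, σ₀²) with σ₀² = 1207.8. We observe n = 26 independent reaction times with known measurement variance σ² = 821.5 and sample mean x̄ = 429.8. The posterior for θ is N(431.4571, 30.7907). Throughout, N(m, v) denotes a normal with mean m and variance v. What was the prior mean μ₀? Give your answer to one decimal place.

μ₀ = 494.8

With known observation variance, the Normal–Normal posterior has precision τ_n = τ₀ + n/σ² and mean μ_n = (τ₀μ₀ + (n/σ²)x̄)/τ_n.
Here τ₀ = 1/1207.8 = 0.000828 and τ_data = 26/821.5 = 0.031649, so τ_n = 0.032477.
Rearranging for μ₀: μ₀ = (μ_n·τ_n − τ_data·x̄)/τ₀ = (431.4571·0.032477 − 0.031649·429.8) / 0.000828 = 0.409692/0.000828 ≈ 494.8.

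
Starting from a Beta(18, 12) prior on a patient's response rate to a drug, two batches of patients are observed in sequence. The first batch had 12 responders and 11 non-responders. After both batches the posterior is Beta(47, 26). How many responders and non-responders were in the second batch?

17 responders and 3 non-responders

Because Beta–binomial updating is additive in the counts, the combined data contributed (α_post−α_prior, β_post−β_prior) successes and failures.
Total across both batches: 47−18=29 responders, 26−12=14 non-responders.
Subtract the first batch: 29−12=17 responders and 14−11=3 non-responders.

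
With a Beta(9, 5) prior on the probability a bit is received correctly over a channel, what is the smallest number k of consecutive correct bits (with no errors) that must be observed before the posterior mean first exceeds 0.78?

After k correct bits and 0 errors the posterior is Beta(9+k, 5), with mean (9+k)/(9+5+k).
Set (9+k)/(14+k) > 0.78 and solve: k > (0.78·14 − 9)/(1 − 0.78) = 8.727.
The smallest integer exceeding 8.727 is 9, and checking k=9: (18)/(23) = 0.7826 > 0.78.

k = 9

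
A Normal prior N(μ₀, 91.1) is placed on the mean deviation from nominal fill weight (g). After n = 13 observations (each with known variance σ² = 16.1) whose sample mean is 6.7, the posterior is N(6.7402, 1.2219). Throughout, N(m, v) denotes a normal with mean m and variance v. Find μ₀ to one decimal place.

μ₀ = 9.7

With known observation variance, the Normal–Normal posterior has precision τ_n = τ₀ + n/σ² and mean μ_n = (τ₀μ₀ + (n/σ²)x̄)/τ_n.
Here τ₀ = 1/91.1 = 0.010977 and τ_data = 13/16.1 = 0.807453, so τ_n = 0.818430.
Rearranging for μ₀: μ₀ = (μ_n·τ_n − τ_data·x̄)/τ₀ = (6.7402·0.818430 − 0.807453·6.7) / 0.010977 = 0.106447/0.010977 ≈ 9.7.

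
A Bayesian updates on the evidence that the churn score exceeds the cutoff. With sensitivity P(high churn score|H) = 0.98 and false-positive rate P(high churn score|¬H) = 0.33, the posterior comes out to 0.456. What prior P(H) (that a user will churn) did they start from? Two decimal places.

In odds form, posterior odds = prior odds × likelihood ratio, so prior odds = posterior odds ÷ LR.
Posterior odds = 0.456/(1−0.456) = 0.8382. LR = 0.98/0.33 = 2.9697.
Prior odds = 0.8382/2.9697 = 0.2823, so P(H) = 0.2823/(1+0.2823) ≈ 0.22.

P(H) = 0.22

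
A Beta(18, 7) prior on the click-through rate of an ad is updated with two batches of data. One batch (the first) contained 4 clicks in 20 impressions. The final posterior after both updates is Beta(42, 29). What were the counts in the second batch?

Sequential conjugate updates are equivalent to a single update on the pooled data, so total successes = posterior α − prior α and total failures = posterior β − prior β.
Total across both batches: 42−18=24 clicks, 29−7=22 non-clicks.
Subtract the first batch: 24−4=20 clicks and 22−16=6 non-clicks.

20 clicks and 6 non-clicks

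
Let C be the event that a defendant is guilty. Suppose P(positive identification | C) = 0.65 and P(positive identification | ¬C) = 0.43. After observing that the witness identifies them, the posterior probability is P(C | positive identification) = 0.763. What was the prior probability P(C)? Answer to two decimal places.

In odds form, posterior odds = prior odds × likelihood ratio, so prior odds = posterior odds ÷ LR.
Posterior odds = 0.763/(1−0.763) = 3.2194. LR = 0.65/0.43 = 1.5116.
Prior odds = 3.2194/1.5116 = 2.1298, so P(C) = 2.1298/(1+2.1298) ≈ 0.68.

P(C) = 0.68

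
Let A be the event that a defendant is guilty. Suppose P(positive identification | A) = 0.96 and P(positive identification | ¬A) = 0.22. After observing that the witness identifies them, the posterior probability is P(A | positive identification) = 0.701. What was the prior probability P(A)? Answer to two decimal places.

Bayes' rule in odds form gives O(A|E) = O(A)·[P(E|A)/P(E|¬A)], hence O(A) = O(A|E)/LR.
Posterior odds = 0.701/(1−0.701) = 2.3445. LR = 0.96/0.22 = 4.3636.
Prior odds = 2.3445/4.3636 = 0.5373, so P(A) = 0.5373/(1+0.5373) ≈ 0.35.

P(A) = 0.35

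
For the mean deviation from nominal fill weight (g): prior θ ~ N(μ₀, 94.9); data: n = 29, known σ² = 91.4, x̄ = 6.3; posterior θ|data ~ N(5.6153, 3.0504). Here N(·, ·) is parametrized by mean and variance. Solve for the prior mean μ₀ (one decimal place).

With known observation variance, the Normal–Normal posterior has precision τ_n = τ₀ + n/σ² and mean μ_n = (τ₀μ₀ + (n/σ²)x̄)/τ_n.
Here τ₀ = 1/94.9 = 0.010537 and τ_data = 29/91.4 = 0.317287, so τ_n = 0.327824.
Rearranging for μ₀: μ₀ = (μ_n·τ_n − τ_data·x̄)/τ₀ = (5.6153·0.327824 − 0.317287·6.3) / 0.010537 = -0.158078/0.010537 ≈ -15.0.

μ₀ = -15.0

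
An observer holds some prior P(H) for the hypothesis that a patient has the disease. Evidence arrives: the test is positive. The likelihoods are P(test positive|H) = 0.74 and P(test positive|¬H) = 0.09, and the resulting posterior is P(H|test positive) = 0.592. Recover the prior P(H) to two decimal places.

P(H) = 0.15

Bayes' rule in odds form gives O(H|E) = O(H)·[P(E|H)/P(E|¬H)], hence O(H) = O(H|E)/LR.
Posterior odds = 0.592/(1−0.592) = 1.4510. LR = 0.74/0.09 = 8.2222.
Prior odds = 1.4510/8.2222 = 0.1765, so P(H) = 0.1765/(1+0.1765) ≈ 0.15.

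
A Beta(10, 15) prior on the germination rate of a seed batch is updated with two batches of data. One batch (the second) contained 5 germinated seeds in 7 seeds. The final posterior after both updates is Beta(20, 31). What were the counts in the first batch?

5 germinated seeds and 14 non-germinating seeds

Because Beta–binomial updating is additive in the counts, the combined data contributed (α_post−α_prior, β_post−β_prior) successes and failures.
Total across both batches: 20−10=10 germinated seeds, 31−15=16 non-germinating seeds.
Subtract the second batch: 10−5=5 germinated seeds and 16−2=14 non-germinating seeds.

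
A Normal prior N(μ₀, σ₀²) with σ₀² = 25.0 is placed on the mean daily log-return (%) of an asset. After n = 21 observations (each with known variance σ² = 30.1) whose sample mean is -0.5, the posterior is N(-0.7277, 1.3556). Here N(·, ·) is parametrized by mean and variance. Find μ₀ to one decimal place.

With known observation variance, the Normal–Normal posterior has precision τ_n = τ₀ + n/σ² and mean μ_n = (τ₀μ₀ + (n/σ²)x̄)/τ_n.
Here τ₀ = 1/25.0 = 0.040000 and τ_data = 21/30.1 = 0.697674, so τ_n = 0.737674.
Rearranging for μ₀: μ₀ = (μ_n·τ_n − τ_data·x̄)/τ₀ = (-0.7277·0.737674 − 0.697674·-0.5) / 0.040000 = -0.187968/0.040000 ≈ -4.7.

μ₀ = -4.7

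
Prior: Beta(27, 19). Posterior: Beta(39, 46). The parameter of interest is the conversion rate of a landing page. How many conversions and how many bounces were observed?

Under Beta–binomial conjugacy the posterior parameters are (a+s, b+f).
So s = 39 − 27 = 12 and f = 46 − 19 = 27.

12 conversions and 27 bounces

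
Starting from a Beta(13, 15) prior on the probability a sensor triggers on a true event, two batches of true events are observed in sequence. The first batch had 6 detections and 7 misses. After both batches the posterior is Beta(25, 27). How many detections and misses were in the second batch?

Sequential conjugate updates are equivalent to a single update on the pooled data, so total successes = posterior α − prior α and total failures = posterior β − prior β.
Total across both batches: 25−13=12 detections, 27−15=12 misses.
Subtract the first batch: 12−6=6 detections and 12−7=5 misses.

6 detections and 5 misses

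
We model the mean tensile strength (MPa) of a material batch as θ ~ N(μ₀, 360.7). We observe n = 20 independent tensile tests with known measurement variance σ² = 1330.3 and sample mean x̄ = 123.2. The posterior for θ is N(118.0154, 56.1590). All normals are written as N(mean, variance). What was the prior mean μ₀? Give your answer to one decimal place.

With known observation variance, the Normal–Normal posterior has precision τ_n = τ₀ + n/σ² and mean μ_n = (τ₀μ₀ + (n/σ²)x̄)/τ_n.
Here τ₀ = 1/360.7 = 0.002772 and τ_data = 20/1330.3 = 0.015034, so τ_n = 0.017806.
Rearranging for μ₀: μ₀ = (μ_n·τ_n − τ_data·x̄)/τ₀ = (118.0154·0.017806 − 0.015034·123.2) / 0.002772 = 0.249193/0.002772 ≈ 89.9.

μ₀ = 89.9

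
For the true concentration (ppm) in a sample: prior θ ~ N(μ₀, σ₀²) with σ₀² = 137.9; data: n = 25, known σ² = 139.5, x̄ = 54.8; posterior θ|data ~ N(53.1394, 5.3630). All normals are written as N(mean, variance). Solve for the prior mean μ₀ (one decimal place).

The posterior mean is a precision-weighted average: μ_n = (τ₀μ₀ + τ_data·x̄)/(τ₀+τ_data), with τ₀=1/σ₀² and τ_data=n/σ².
Here τ₀ = 1/137.9 = 0.007252 and τ_data = 25/139.5 = 0.179211, so τ_n = 0.186463.
Rearranging for μ₀: μ₀ = (μ_n·τ_n − τ_data·x̄)/τ₀ = (53.1394·0.186463 − 0.179211·54.8) / 0.007252 = 0.087769/0.007252 ≈ 12.1.

μ₀ = 12.1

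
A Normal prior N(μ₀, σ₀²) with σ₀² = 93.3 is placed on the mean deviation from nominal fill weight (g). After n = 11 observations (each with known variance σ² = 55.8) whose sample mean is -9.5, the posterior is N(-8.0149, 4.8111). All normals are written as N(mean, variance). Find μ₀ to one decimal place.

The posterior mean is a precision-weighted average: μ_n = (τ₀μ₀ + τ_data·x̄)/(τ₀+τ_data), with τ₀=1/σ₀² and τ_data=n/σ².
Here τ₀ = 1/93.3 = 0.010718 and τ_data = 11/55.8 = 0.197133, so τ_n = 0.207851.
Rearranging for μ₀: μ₀ = (μ_n·τ_n − τ_data·x̄)/τ₀ = (-8.0149·0.207851 − 0.197133·-9.5) / 0.010718 = 0.206859/0.010718 ≈ 19.3.

μ₀ = 19.3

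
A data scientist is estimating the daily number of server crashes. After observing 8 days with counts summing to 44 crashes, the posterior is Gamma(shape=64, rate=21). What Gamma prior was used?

Gamma(shape=20, rate=13)

A Gamma(α, β) prior (rate parametrization) on a Poisson rate with n observations summing to S gives posterior Gamma(α+S, β+n).
So α = 64 − 44 = 20 and β = 21 − 8 = 13.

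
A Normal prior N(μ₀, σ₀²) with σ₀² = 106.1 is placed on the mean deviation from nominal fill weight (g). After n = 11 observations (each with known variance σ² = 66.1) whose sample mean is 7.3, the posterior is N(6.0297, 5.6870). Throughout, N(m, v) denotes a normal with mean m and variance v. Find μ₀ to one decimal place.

The posterior mean is a precision-weighted average: μ_n = (τ₀μ₀ + τ_data·x̄)/(τ₀+τ_data), with τ₀=1/σ₀² and τ_data=n/σ².
Here τ₀ = 1/106.1 = 0.009425 and τ_data = 11/66.1 = 0.166415, so τ_n = 0.175840.
Rearranging for μ₀: μ₀ = (μ_n·τ_n − τ_data·x̄)/τ₀ = (6.0297·0.175840 − 0.166415·7.3) / 0.009425 = -0.154567/0.009425 ≈ -16.4.

μ₀ = -16.4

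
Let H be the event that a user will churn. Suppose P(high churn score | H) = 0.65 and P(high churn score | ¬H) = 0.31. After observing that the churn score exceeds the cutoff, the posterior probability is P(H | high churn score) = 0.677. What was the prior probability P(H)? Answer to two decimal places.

P(H) = 0.50

Bayes' rule in odds form gives O(H|E) = O(H)·[P(E|H)/P(E|¬H)], hence O(H) = O(H|E)/LR.
Posterior odds = 0.677/(1−0.677) = 2.0960. LR = 0.65/0.31 = 2.0968.
Prior odds = 2.0960/2.0968 = 0.9996, so P(H) = 0.9996/(1+0.9996) ≈ 0.50.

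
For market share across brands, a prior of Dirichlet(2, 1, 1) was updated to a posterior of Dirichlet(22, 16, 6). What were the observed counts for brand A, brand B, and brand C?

For a Dirichlet(α) prior with multinomial counts c, the posterior is Dirichlet(α + c) componentwise.
Counts are posterior − prior componentwise: 22−2=20, 16−1=15, 6−1=5.

counts (20, 15, 5)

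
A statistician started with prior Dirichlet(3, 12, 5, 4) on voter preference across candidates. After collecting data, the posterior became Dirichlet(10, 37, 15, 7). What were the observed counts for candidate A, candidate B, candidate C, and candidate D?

counts (7, 25, 10, 3)

For a Dirichlet(α) prior with multinomial counts c, the posterior is Dirichlet(α + c) componentwise.
Counts are posterior − prior componentwise: 10−3=7, 37−12=25, 15−5=10, 7−4=3.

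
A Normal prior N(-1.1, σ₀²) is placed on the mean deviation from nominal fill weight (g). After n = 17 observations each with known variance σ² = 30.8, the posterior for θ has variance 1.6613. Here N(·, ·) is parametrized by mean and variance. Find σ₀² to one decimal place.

σ₀² = 20.0

Posterior precision equals prior precision plus data precision: 1/σ_n² = 1/σ₀² + n/σ².
So 1/σ₀² = 1/1.6613 − 17/30.8 = 0.601938 − 0.551948 = 0.049990.
Hence σ₀² = 1/0.049990 ≈ 20.0.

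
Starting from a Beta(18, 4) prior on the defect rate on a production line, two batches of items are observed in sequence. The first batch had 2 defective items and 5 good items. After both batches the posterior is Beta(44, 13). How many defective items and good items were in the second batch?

Sequential conjugate updates are equivalent to a single update on the pooled data, so total successes = posterior α − prior α and total failures = posterior β − prior β.
Total across both batches: 44−18=26 defective items, 13−4=9 good items.
Subtract the first batch: 26−2=24 defective items and 9−5=4 good items.

24 defective items and 4 good items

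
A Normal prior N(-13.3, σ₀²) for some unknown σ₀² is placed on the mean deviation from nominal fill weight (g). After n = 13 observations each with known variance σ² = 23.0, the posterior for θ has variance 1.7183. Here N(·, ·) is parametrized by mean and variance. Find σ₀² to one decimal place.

For the Normal–Normal model with known σ², precisions add: τ_n = τ₀ + n/σ².
So 1/σ₀² = 1/1.7183 − 13/23.0 = 0.581971 − 0.565217 = 0.016754.
Hence σ₀² = 1/0.016754 ≈ 59.7.

σ₀² = 59.7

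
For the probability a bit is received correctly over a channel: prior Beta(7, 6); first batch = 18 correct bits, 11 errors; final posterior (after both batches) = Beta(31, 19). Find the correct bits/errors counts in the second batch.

6 correct bits and 2 errors

Sequential conjugate updates are equivalent to a single update on the pooled data, so total successes = posterior α − prior α and total failures = posterior β − prior β.
Total across both batches: 31−7=24 correct bits, 19−6=13 errors.
Subtract the first batch: 24−18=6 correct bits and 13−11=2 errors.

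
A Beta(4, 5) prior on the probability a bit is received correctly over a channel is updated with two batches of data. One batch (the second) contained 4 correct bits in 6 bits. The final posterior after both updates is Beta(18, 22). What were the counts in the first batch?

10 correct bits and 15 errors

Because Beta–binomial updating is additive in the counts, the combined data contributed (α_post−α_prior, β_post−β_prior) successes and failures.
Total across both batches: 18−4=14 correct bits, 22−5=17 errors.
Subtract the second batch: 14−4=10 correct bits and 17−2=15 errors.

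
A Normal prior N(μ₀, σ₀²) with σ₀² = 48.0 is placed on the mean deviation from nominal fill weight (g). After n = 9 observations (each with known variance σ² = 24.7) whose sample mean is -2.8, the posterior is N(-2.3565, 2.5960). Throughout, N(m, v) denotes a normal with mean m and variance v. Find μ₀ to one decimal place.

With known observation variance, the Normal–Normal posterior has precision τ_n = τ₀ + n/σ² and mean μ_n = (τ₀μ₀ + (n/σ²)x̄)/τ_n.
Here τ₀ = 1/48.0 = 0.020833 and τ_data = 9/24.7 = 0.364372, so τ_n = 0.385205.
Rearranging for μ₀: μ₀ = (μ_n·τ_n − τ_data·x̄)/τ₀ = (-2.3565·0.385205 − 0.364372·-2.8) / 0.020833 = 0.112506/0.020833 ≈ 5.4.

μ₀ = 5.4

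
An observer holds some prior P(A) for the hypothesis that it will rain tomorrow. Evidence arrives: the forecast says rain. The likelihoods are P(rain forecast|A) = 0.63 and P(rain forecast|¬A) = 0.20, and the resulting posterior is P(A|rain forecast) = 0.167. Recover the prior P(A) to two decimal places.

P(A) = 0.06

Bayes' rule in odds form gives O(A|E) = O(A)·[P(E|A)/P(E|¬A)], hence O(A) = O(A|E)/LR.
Posterior odds = 0.167/(1−0.167) = 0.2005. LR = 0.63/0.20 = 3.1500.
Prior odds = 0.2005/3.1500 = 0.0637, so P(A) = 0.0637/(1+0.0637) ≈ 0.06.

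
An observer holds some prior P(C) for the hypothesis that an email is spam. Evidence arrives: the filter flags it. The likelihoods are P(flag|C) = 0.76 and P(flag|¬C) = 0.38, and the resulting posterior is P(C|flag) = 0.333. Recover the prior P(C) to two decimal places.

Bayes' rule in odds form gives O(C|E) = O(C)·[P(E|C)/P(E|¬C)], hence O(C) = O(C|E)/LR.
Posterior odds = 0.333/(1−0.333) = 0.4993. LR = 0.76/0.38 = 2.0000.
Prior odds = 0.4993/2.0000 = 0.2497, so P(C) = 0.2497/(1+0.2497) ≈ 0.20.

P(C) = 0.20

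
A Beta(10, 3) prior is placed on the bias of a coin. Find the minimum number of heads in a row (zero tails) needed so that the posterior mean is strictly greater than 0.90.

k = 18

After k heads and 0 tails the posterior is Beta(10+k, 3), with mean (10+k)/(10+3+k).
Set (10+k)/(13+k) > 0.90 and solve: k > (0.90·13 − 10)/(1 − 0.90) = 17.000.
The smallest integer exceeding 17.000 is 18.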